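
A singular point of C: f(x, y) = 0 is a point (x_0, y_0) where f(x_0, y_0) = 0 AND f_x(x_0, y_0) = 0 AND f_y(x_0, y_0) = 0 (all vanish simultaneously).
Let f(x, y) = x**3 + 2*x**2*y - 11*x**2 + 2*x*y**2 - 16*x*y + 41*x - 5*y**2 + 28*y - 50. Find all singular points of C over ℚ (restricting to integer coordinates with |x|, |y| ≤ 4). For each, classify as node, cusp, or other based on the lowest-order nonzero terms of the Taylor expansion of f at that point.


Singular points: {(3, 1)}; classification: cusp.

Compute partial derivatives:
  f_x = 3*x**2 + 4*x*y - 22*x + 2*y**2 - 16*y + 41.
  f_y = 2*x**2 + 4*x*y - 16*x - 10*y + 28.
Scan x_0 ∈ {−4, ..., 4}. For each x_0, f_y(x_0, y) is a polynomial in y; find its integer roots y ∈ {−4, ..., 4}, then test f_x and f at those candidates.
  x = -4: f_y(-4, y) = 124 - 26*y; no integer root y with |y| ≤ 4.
  x = -3: f_y(-3, y) = 94 - 22*y; no integer root y with |y| ≤ 4.
  x = -2: f_y(-2, y) = 68 - 18*y; no integer root y with |y| ≤ 4.
  x = -1: f_y(-1, y) = 46 - 14*y; no integer root y with |y| ≤ 4.
  x = 0: f_y(0, y) = 28 - 10*y; no integer root y with |y| ≤ 4.
  x = 1: f_y(1, y) = 14 - 6*y; no integer root y with |y| ≤ 4.
  x = 2: f_y(2, y) = 4 - 2*y; vanishes at y ∈ {2}. (2, 2): f_x = 1 ≠ 0.
  x = 3: f_y(3, y) = 2*y - 2; vanishes at y ∈ {1}. (3, 1): f_x = 0, f = 0 — SINGULAR.
  x = 4: f_y(4, y) = 6*y - 4; no integer root y with |y| ≤ 4.
Only singular point on the grid: (3, 1).
Classify: substitute x = 3 + u, y = 1 + v and expand: f = u**3 + 2*u**2*v + 2*u*v**2 + v**2.
No constant or linear terms (consistent with a singular point). Quadratic part: v**2. Cubic part: u**3 + 2*u**2*v + 2*u*v**2.
The quadratic part v**2 is a perfect square, so there is a single (double) tangent line v = 0, i.e. y = 1. Restricting the cubic part to that line (v = 0) leaves u**3 ≠ 0, so f is not divisible by v and the branch is v² ≈ -u**3 to lowest order — this is a cusp.
Classification: cusp.


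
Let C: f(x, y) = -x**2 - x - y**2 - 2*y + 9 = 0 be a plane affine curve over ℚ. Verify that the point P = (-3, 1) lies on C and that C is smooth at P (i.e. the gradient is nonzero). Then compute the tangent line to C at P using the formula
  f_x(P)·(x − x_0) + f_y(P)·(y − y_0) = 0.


Tangent line at P: 5*x - 4*y + 19 = 0.

Step 1: f(-3, 1) = 0, so P lies on C.
Step 2: partial derivatives
  f_x(x, y) = -2*x - 1, f_y(x, y) = -2*y - 2.
  f_x(P) = 5, f_y(P) = -4 (gradient nonzero, so P is smooth).
Step 3: tangent line at P: 5·(x − -3) + -4·(y − 1) = 0.
Expanding: 5*x - 4*y + 19 = 0.


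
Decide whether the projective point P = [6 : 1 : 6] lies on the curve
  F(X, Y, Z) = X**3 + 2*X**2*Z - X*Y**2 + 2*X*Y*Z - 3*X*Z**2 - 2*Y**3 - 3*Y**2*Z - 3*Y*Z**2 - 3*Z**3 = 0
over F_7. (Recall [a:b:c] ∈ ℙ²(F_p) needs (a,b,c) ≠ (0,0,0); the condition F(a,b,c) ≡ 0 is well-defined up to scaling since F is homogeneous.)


F(6,1,6) ≡ 4 (mod 7); P is NOT on the curve.

Evaluate F(6, 1, 6) term-by-term (mod 7).
  X**3 ↦ 1·216·1·1 = 216
  2*X**2*Z ↦ 2·36·1·6 = 432
  -X*Y**2 ↦ -1·6·1·1 = -6
  2*X*Y*Z ↦ 2·6·1·6 = 72
  -3*X*Z**2 ↦ -3·6·1·36 = -648
  -2*Y**3 ↦ -2·1·1·1 = -2
  -3*Y**2*Z ↦ -3·1·1·6 = -18
  -3*Y*Z**2 ↦ -3·1·1·36 = -108
  -3*Z**3 ↦ -3·1·1·216 = -648
Sum: F(6, 1, 6) = (216) + (432) + (-6) + (72) + (-648) + (-2) + (-18) + (-108) + (-648) = -710.
Reducing mod 7: -710 ≡ 4 (mod 7).
Since F(a, b, c) ≡ 4 ≠ 0 (mod 7), P does NOT lie on the curve.


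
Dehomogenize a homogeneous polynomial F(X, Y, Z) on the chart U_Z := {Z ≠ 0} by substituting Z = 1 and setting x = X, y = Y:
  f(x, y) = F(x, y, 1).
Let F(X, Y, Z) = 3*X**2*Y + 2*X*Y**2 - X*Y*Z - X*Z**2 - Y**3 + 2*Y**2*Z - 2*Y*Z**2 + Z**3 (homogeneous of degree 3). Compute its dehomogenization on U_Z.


f(x, y) = 3*x**2*y + 2*x*y**2 - x*y - x - y**3 + 2*y**2 - 2*y + 1

On U_Z we set Z = 1. Each monomial c·X^i·Y^j·Z^k in F becomes c·x^i·y^j·1^k = c·x^i·y^j.
Substituting Z = 1: F(X, Y, 1) = 3*x**2*y + 2*x*y**2 - x*y - x - y**3 + 2*y**2 - 2*y + 1.
Note: deg(f) ≤ deg(F) = 3; strict inequality happens when F is divisible by Z (lost terms).


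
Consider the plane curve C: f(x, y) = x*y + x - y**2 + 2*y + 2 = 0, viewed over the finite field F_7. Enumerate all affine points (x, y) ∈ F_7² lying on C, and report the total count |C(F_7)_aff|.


Affine F_7-points: {(1, 5), (2, 1), (2, 3), (4, 2), (4, 4), (5, 0)}; count = 6.

For each of the 49 pairs (x, y) ∈ F_7², evaluate f(x, y) mod 7. Record the zeros.
  x = 0: [0↦2, 1↦3, 2↦2, 3↦6, 4↦1, 5↦1, 6↦6]  zeros at y ∈ ∅
  x = 1: [0↦3, 1↦5, 2↦5, 3↦3, 4↦6, 5↦0, 6↦6]  zeros at y ∈ {5}
  x = 2: [0↦4, 1↦0, 2↦1, 3↦0, 4↦4, 5↦6, 6↦6]  zeros at y ∈ {1, 3}
  x = 3: [0↦5, 1↦2, 2↦4, 3↦4, 4↦2, 5↦5, 6↦6]  zeros at y ∈ ∅
  x = 4: [0↦6, 1↦4, 2↦0, 3↦1, 4↦0, 5↦4, 6↦6]  zeros at y ∈ {2, 4}
  x = 5: [0↦0, 1↦6, 2↦3, 3↦5, 4↦5, 5↦3, 6↦6]  zeros at y ∈ {0}
  x = 6: [0↦1, 1↦1, 2↦6, 3↦2, 4↦3, 5↦2, 6↦6]  zeros at y ∈ ∅
Collecting zeros: affine points = {(1, 5), (2, 1), (2, 3), (4, 2), (4, 4), (5, 0)}.
Total count |C(F_7)_aff| = 6.


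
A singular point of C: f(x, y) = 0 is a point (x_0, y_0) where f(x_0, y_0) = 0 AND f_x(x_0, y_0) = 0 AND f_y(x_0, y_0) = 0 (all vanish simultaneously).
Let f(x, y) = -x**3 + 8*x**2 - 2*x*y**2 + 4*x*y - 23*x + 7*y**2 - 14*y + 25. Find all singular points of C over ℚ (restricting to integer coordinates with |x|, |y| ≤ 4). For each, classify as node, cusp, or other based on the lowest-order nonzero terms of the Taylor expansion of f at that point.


Singular points: {(3, 1)}; classification: node.

Compute partial derivatives:
  f_x = -3*x**2 + 16*x - 2*y**2 + 4*y - 23.
  f_y = -4*x*y + 4*x + 14*y - 14.
Scan x_0 ∈ {−4, ..., 4}. For each x_0, f_y(x_0, y) is a polynomial in y; find its integer roots y ∈ {−4, ..., 4}, then test f_x and f at those candidates.
  x = -4: f_y(-4, y) = 30*y - 30; vanishes at y ∈ {1}. (-4, 1): f_x = -133 ≠ 0.
  x = -3: f_y(-3, y) = 26*y - 26; vanishes at y ∈ {1}. (-3, 1): f_x = -96 ≠ 0.
  x = -2: f_y(-2, y) = 22*y - 22; vanishes at y ∈ {1}. (-2, 1): f_x = -65 ≠ 0.
  x = -1: f_y(-1, y) = 18*y - 18; vanishes at y ∈ {1}. (-1, 1): f_x = -40 ≠ 0.
  x = 0: f_y(0, y) = 14*y - 14; vanishes at y ∈ {1}. (0, 1): f_x = -21 ≠ 0.
  x = 1: f_y(1, y) = 10*y - 10; vanishes at y ∈ {1}. (1, 1): f_x = -8 ≠ 0.
  x = 2: f_y(2, y) = 6*y - 6; vanishes at y ∈ {1}. (2, 1): f_x = -1 ≠ 0.
  x = 3: f_y(3, y) = 2*y - 2; vanishes at y ∈ {1}. (3, 1): f_x = 0, f = 0 — SINGULAR.
  x = 4: f_y(4, y) = 2 - 2*y; vanishes at y ∈ {1}. (4, 1): f_x = -5 ≠ 0.
Only singular point on the grid: (3, 1).
Classify: substitute x = 3 + u, y = 1 + v and expand: f = -u**3 - u**2 - 2*u*v**2 + v**2.
No constant or linear terms (consistent with a singular point). Quadratic part: -u**2 + v**2. Cubic part: -u**3 - 2*u*v**2.
The quadratic part v**2 - u**2 = (v − u)(v + u) splits into two distinct linear factors, so there are two distinct tangent lines y − 1 = ±(x − 3) — this is a node (ordinary double point).
Classification: node.


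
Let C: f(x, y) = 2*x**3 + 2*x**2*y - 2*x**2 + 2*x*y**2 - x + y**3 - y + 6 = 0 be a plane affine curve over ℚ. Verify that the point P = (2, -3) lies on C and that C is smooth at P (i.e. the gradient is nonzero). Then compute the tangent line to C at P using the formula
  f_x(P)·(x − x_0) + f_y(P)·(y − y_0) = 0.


Tangent line at P: 9*x + 10*y + 12 = 0.

Step 1: f(2, -3) = 0, so P lies on C.
Step 2: partial derivatives
  f_x(x, y) = 6*x**2 + 4*x*y - 4*x + 2*y**2 - 1, f_y(x, y) = 2*x**2 + 4*x*y + 3*y**2 - 1.
  f_x(P) = 9, f_y(P) = 10 (gradient nonzero, so P is smooth).
Step 3: tangent line at P: 9·(x − 2) + 10·(y − -3) = 0.
Expanding: 9*x + 10*y + 12 = 0.


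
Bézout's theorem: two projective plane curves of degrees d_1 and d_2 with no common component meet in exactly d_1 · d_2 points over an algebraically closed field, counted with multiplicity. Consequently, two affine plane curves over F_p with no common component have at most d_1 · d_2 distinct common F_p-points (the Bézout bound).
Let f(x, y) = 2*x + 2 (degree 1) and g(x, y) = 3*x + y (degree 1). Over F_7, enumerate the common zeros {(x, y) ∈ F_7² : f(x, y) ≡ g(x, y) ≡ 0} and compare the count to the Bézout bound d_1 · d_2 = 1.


Common zeros: {(6, 3)}; count = 1; Bézout bound = 1.

deg(f) = 1, deg(g) = 1, so Bézout bound = 1.
Scan x ∈ F_7. For each x, list the y ∈ F_7 with f(x, y) ≡ 0 and those with g(x, y) ≡ 0 (mod 7); the common zeros in that column are the intersection.
  x = 0: f ≡ 0 at y ∈ ∅; g ≡ 0 at y ∈ {0}; common: ∅.
  x = 1: f ≡ 0 at y ∈ ∅; g ≡ 0 at y ∈ {4}; common: ∅.
  x = 2: f ≡ 0 at y ∈ ∅; g ≡ 0 at y ∈ {1}; common: ∅.
  x = 3: f ≡ 0 at y ∈ ∅; g ≡ 0 at y ∈ {5}; common: ∅.
  x = 4: f ≡ 0 at y ∈ ∅; g ≡ 0 at y ∈ {2}; common: ∅.
  x = 5: f ≡ 0 at y ∈ ∅; g ≡ 0 at y ∈ {6}; common: ∅.
  x = 6: f ≡ 0 at y ∈ {0, 1, 2, 3, 4, 5, 6}; g ≡ 0 at y ∈ {3}; common: {3}.
Collecting: common zeros = {(6, 3)}, so the count is 1.
Comparison with the Bézout bound: 1 ≤ 1 = deg(f)·deg(g), as expected for curves with no common component (the bound is attained).


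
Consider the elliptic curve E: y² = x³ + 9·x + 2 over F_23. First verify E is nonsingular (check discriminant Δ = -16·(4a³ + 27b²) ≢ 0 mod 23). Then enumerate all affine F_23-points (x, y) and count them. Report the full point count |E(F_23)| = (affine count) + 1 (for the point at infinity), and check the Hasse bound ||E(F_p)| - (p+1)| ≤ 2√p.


Affine points = {(0, 5), (0, 18), (1, 9), (1, 14), (11, 11), (11, 12), (13, 4), (13, 19), (15, 4), (15, 19), (17, 10), (17, 13), (18, 4), (18, 19)}; affine count = 14; |E(F_23)| = 15.

Discriminant check: Δ ∝ 4a³ + 27b² = 4·9³ + 27·2² = 4·729 + 27·4 ≡ 11 (mod 23). Nonzero ⇒ E is nonsingular.
For each x ∈ F_23, compute rhs = x³ + 9·x + 2 mod 23, then count y ∈ F_23 with y² ≡ rhs.
  x = 0: rhs = 2, matching y values: 5, 18 (2 points).
  x = 1: rhs = 12, matching y values: 9, 14 (2 points).
  x = 2: rhs = 5, matching y values: none (0 points).
  x = 3: rhs = 10, matching y values: none (0 points).
  x = 4: rhs = 10, matching y values: none (0 points).
  x = 5: rhs = 11, matching y values: none (0 points).
  x = 6: rhs = 19, matching y values: none (0 points).
  x = 7: rhs = 17, matching y values: none (0 points).
  x = 8: rhs = 11, matching y values: none (0 points).
  x = 9: rhs = 7, matching y values: none (0 points).
  x = 10: rhs = 11, matching y values: none (0 points).
  x = 11: rhs = 6, matching y values: 11, 12 (2 points).
  x = 12: rhs = 21, matching y values: none (0 points).
  x = 13: rhs = 16, matching y values: 4, 19 (2 points).
  x = 14: rhs = 20, matching y values: none (0 points).
  x = 15: rhs = 16, matching y values: 4, 19 (2 points).
  x = 16: rhs = 10, matching y values: none (0 points).
  x = 17: rhs = 8, matching y values: 10, 13 (2 points).
  x = 18: rhs = 16, matching y values: 4, 19 (2 points).
  x = 19: rhs = 17, matching y values: none (0 points).
  x = 20: rhs = 17, matching y values: none (0 points).
  x = 21: rhs = 22, matching y values: none (0 points).
  x = 22: rhs = 15, matching y values: none (0 points).
Total affine count: 14.
Full point count |E(F_23)| = 14 + 1 = 15.
Hasse bound: |15 − (23+1)| = |-9| = 9 ≤ 2√23 ≈ 9.5917 ✓.


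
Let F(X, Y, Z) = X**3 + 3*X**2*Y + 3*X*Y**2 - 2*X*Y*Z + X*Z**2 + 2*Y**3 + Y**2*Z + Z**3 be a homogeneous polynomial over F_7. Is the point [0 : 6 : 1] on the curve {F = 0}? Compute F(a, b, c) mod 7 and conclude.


F(0,6,1) ≡ 0 (mod 7); P is on the curve.

Evaluate F(0, 6, 1) term-by-term (mod 7).
  X**3 ↦ 1·0·1·1 = 0
  3*X**2*Y ↦ 3·0·6·1 = 0
  3*X*Y**2 ↦ 3·0·36·1 = 0
  -2*X*Y*Z ↦ -2·0·6·1 = 0
  X*Z**2 ↦ 1·0·1·1 = 0
  2*Y**3 ↦ 2·1·216·1 = 432
  Y**2*Z ↦ 1·1·36·1 = 36
  Z**3 ↦ 1·1·1·1 = 1
Sum: F(0, 6, 1) = (0) + (0) + (0) + (0) + (0) + (432) + (36) + (1) = 469.
Reducing mod 7: 469 ≡ 0 (mod 7).
Since F(a, b, c) ≡ 0 (mod 7), P lies on the curve.


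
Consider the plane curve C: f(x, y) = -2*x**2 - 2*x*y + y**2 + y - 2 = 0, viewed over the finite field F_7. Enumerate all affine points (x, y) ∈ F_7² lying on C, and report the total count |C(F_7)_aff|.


Affine F_7-points: {(0, 1), (0, 5), (2, 5), (3, 6), (5, 3), (5, 6), (6, 1), (6, 3)}; count = 8.

For each of the 49 pairs (x, y) ∈ F_7², evaluate f(x, y) mod 7. Record the zeros.
  x = 0: [0↦5, 1↦0, 2↦4, 3↦3, 4↦4, 5↦0, 6↦5]  zeros at y ∈ {1, 5}
  x = 1: [0↦3, 1↦3, 2↦5, 3↦2, 4↦1, 5↦2, 6↦5]  zeros at y ∈ ∅
  x = 2: [0↦4, 1↦2, 2↦2, 3↦4, 4↦1, 5↦0, 6↦1]  zeros at y ∈ {5}
  x = 3: [0↦1, 1↦4, 2↦2, 3↦2, 4↦4, 5↦1, 6↦0]  zeros at y ∈ {6}
  x = 4: [0↦1, 1↦2, 2↦5, 3↦3, 4↦3, 5↦5, 6↦2]  zeros at y ∈ ∅
  x = 5: [0↦4, 1↦3, 2↦4, 3↦0, 4↦5, 5↦5, 6↦0]  zeros at y ∈ {3, 6}
  x = 6: [0↦3, 1↦0, 2↦6, 3↦0, 4↦3, 5↦1, 6↦1]  zeros at y ∈ {1, 3}
Collecting zeros: affine points = {(0, 1), (0, 5), (2, 5), (3, 6), (5, 3), (5, 6), (6, 1), (6, 3)}.
Total count |C(F_7)_aff| = 8.


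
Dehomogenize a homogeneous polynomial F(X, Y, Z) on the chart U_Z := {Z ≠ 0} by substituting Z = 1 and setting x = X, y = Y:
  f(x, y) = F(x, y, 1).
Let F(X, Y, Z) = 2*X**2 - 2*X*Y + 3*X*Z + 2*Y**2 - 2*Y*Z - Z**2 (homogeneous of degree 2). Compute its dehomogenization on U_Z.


f(x, y) = 2*x**2 - 2*x*y + 3*x + 2*y**2 - 2*y - 1

On U_Z we set Z = 1. Each monomial c·X^i·Y^j·Z^k in F becomes c·x^i·y^j·1^k = c·x^i·y^j.
Substituting Z = 1: F(X, Y, 1) = 2*x**2 - 2*x*y + 3*x + 2*y**2 - 2*y - 1.
Note: deg(f) ≤ deg(F) = 2; strict inequality happens when F is divisible by Z (lost terms).


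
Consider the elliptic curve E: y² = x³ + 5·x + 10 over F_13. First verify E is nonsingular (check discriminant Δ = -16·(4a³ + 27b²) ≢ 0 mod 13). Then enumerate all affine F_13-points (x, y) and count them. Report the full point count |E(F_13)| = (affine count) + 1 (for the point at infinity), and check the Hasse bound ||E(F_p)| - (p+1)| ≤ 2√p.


Affine points = {(0, 6), (0, 7), (1, 4), (1, 9), (3, 0), (4, 4), (4, 9), (5, 2), (5, 11), (6, 3), (6, 10), (8, 4), (8, 9), (9, 2), (9, 11), (12, 2), (12, 11)}; affine count = 17; |E(F_13)| = 18.

Discriminant check: Δ ∝ 4a³ + 27b² = 4·5³ + 27·10² = 4·125 + 27·100 ≡ 2 (mod 13). Nonzero ⇒ E is nonsingular.
For each x ∈ F_13, compute rhs = x³ + 5·x + 10 mod 13, then count y ∈ F_13 with y² ≡ rhs.
  x = 0: rhs = 10, matching y values: 6, 7 (2 points).
  x = 1: rhs = 3, matching y values: 4, 9 (2 points).
  x = 2: rhs = 2, matching y values: none (0 points).
  x = 3: rhs = 0, matching y values: 0 (1 points).
  x = 4: rhs = 3, matching y values: 4, 9 (2 points).
  x = 5: rhs = 4, matching y values: 2, 11 (2 points).
  x = 6: rhs = 9, matching y values: 3, 10 (2 points).
  x = 7: rhs = 11, matching y values: none (0 points).
  x = 8: rhs = 3, matching y values: 4, 9 (2 points).
  x = 9: rhs = 4, matching y values: 2, 11 (2 points).
  x = 10: rhs = 7, matching y values: none (0 points).
  x = 11: rhs = 5, matching y values: none (0 points).
  x = 12: rhs = 4, matching y values: 2, 11 (2 points).
Total affine count: 17.
Full point count |E(F_13)| = 17 + 1 = 18.
Hasse bound: |18 − (13+1)| = |4| = 4 ≤ 2√13 ≈ 7.2111 ✓.


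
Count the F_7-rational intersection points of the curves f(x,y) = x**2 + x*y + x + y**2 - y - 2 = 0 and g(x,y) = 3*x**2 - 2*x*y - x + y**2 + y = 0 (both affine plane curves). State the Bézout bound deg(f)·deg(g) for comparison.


Common zeros: {(0, 6), (5, 0)}; count = 2; Bézout bound = 4.

deg(f) = 2, deg(g) = 2, so Bézout bound = 4.
Scan x ∈ F_7. For each x, list the y ∈ F_7 with f(x, y) ≡ 0 and those with g(x, y) ≡ 0 (mod 7); the common zeros in that column are the intersection.
  x = 0: f ≡ 0 at y ∈ {2, 6}; g ≡ 0 at y ∈ {0, 6}; common: {6}.
  x = 1: f ≡ 0 at y ∈ {0}; g ≡ 0 at y ∈ {4}; common: ∅.
  x = 2: f ≡ 0 at y ∈ ∅; g ≡ 0 at y ∈ {4, 6}; common: ∅.
  x = 3: f ≡ 0 at y ∈ ∅; g ≡ 0 at y ∈ ∅; common: ∅.
  x = 4: f ≡ 0 at y ∈ {2}; g ≡ 0 at y ∈ ∅; common: ∅.
  x = 5: f ≡ 0 at y ∈ {0, 3}; g ≡ 0 at y ∈ {0, 2}; common: {0}.
  x = 6: f ≡ 0 at y ∈ ∅; g ≡ 0 at y ∈ {2}; common: ∅.
Collecting: common zeros = {(0, 6), (5, 0)}, so the count is 2.
Comparison with the Bézout bound: 2 ≤ 4 = deg(f)·deg(g), as expected for curves with no common component (the affine F_7-count falls short of the bound because intersections may lie at infinity, over extension fields, or carry multiplicity).


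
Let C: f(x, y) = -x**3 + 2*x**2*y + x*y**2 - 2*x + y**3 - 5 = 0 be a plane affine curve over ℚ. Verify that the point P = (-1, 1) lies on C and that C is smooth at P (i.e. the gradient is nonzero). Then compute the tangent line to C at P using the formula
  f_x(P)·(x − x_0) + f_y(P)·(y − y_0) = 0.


Tangent line at P: -8*x + 3*y - 11 = 0.

Step 1: f(-1, 1) = 0, so P lies on C.
Step 2: partial derivatives
  f_x(x, y) = -3*x**2 + 4*x*y + y**2 - 2, f_y(x, y) = 2*x**2 + 2*x*y + 3*y**2.
  f_x(P) = -8, f_y(P) = 3 (gradient nonzero, so P is smooth).
Step 3: tangent line at P: -8·(x − -1) + 3·(y − 1) = 0.
Expanding: -8*x + 3*y - 11 = 0.


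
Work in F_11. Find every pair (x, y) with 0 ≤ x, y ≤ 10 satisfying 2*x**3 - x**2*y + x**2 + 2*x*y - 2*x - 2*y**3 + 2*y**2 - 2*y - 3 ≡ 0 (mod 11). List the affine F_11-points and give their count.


Affine F_11-points: {(0, 7), (2, 1), (3, 9), (5, 2), (5, 8), (6, 4), (7, 10), (9, 0), (9, 3), (9, 9)}; count = 10.

For each of the 121 pairs (x, y) ∈ F_11², evaluate f(x, y) mod 11. Record the zeros.
  x = 0: [0↦8, 1↦6, 2↦7, 3↦10, 4↦3, 5↦7, 6↦10, 7↦0, 8↦9, 9↦3, 10↦3]  zeros at y ∈ {7}
  x = 1: [0↦9, 1↦8, 2↦10, 3↦3, 4↦8, 5↦2, 6↦6, 7↦8, 8↦7, 9↦2, 10↦3]  zeros at y ∈ ∅
  x = 2: [0↦2, 1↦0, 2↦1, 3↦4, 4↦8, 5↦1, 6↦4, 7↦5, 8↦3, 9↦8, 10↦8]  zeros at y ∈ {1}
  x = 3: [0↦10, 1↦5, 2↦3, 3↦3, 4↦4, 5↦5, 6↦5, 7↦3, 8↦9, 9↦0, 10↦8]  zeros at y ∈ {9}
  x = 4: [0↦1, 1↦2, 2↦6, 3↦1, 4↦8, 5↦4, 6↦10, 7↦3, 8↦4, 9↦1, 10↦4]  zeros at y ∈ ∅
  x = 5: [0↦9, 1↦3, 2↦0, 3↦10, 4↦10, 5↦10, 6↦9, 7↦6, 8↦0, 9↦1, 10↦8]  zeros at y ∈ {2, 8}
  x = 6: [0↦2, 1↦9, 2↦8, 3↦9, 4↦0, 5↦2, 6↦3, 7↦2, 8↦9, 9↦1, 10↦10]  zeros at y ∈ {4}
  x = 7: [0↦3, 1↦10, 2↦9, 3↦10, 4↦1, 5↦3, 6↦4, 7↦3, 8↦10, 9↦2, 10↦0]  zeros at y ∈ {10}
  x = 8: [0↦2, 1↦7, 2↦4, 3↦3, 4↦3, 5↦3, 6↦2, 7↦10, 8↦4, 9↦5, 10↦1]  zeros at y ∈ ∅
  x = 9: [0↦0, 1↦1, 2↦5, 3↦0, 4↦7, 5↦3, 6↦9, 7↦2, 8↦3, 9↦0, 10↦3]  zeros at y ∈ {0, 3, 9}
  x = 10: [0↦9, 1↦4, 2↦2, 3↦2, 4↦3, 5↦4, 6↦4, 7↦2, 8↦8, 9↦10, 10↦7]  zeros at y ∈ ∅
Collecting zeros: affine points = {(0, 7), (2, 1), (3, 9), (5, 2), (5, 8), (6, 4), (7, 10), (9, 0), (9, 3), (9, 9)}.
Total count |C(F_11)_aff| = 10.


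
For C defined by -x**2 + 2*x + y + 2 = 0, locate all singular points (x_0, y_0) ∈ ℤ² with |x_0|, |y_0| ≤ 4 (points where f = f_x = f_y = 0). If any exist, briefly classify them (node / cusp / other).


No singular points in the scanned grid; C is smooth there.

Compute partial derivatives:
  f_x = 2 - 2*x.
  f_y = 1.
f_y = 1 is a nonzero constant, so f_y never vanishes: no point (x, y) can satisfy f = f_x = f_y = 0. In particular no (x, y) ∈ {−4, ..., 4}² is singular; the curve is smooth.


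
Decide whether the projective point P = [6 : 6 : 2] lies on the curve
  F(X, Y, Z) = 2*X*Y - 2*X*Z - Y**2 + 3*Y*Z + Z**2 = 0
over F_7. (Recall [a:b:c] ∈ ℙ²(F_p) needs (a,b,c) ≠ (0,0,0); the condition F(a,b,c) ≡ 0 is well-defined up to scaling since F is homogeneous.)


F(6,6,2) ≡ 3 (mod 7); P is NOT on the curve.

Evaluate F(6, 6, 2) term-by-term (mod 7).
  2*X*Y ↦ 2·6·6·1 = 72
  -2*X*Z ↦ -2·6·1·2 = -24
  -Y**2 ↦ -1·1·36·1 = -36
  3*Y*Z ↦ 3·1·6·2 = 36
  Z**2 ↦ 1·1·1·4 = 4
Sum: F(6, 6, 2) = (72) + (-24) + (-36) + (36) + (4) = 52.
Reducing mod 7: 52 ≡ 3 (mod 7).
Since F(a, b, c) ≡ 3 ≠ 0 (mod 7), P does NOT lie on the curve.


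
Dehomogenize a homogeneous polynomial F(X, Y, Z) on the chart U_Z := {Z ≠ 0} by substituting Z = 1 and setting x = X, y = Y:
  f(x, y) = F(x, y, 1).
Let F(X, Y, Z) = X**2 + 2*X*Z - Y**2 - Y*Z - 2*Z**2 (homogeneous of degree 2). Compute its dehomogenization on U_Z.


f(x, y) = x**2 + 2*x - y**2 - y - 2

On U_Z we set Z = 1. Each monomial c·X^i·Y^j·Z^k in F becomes c·x^i·y^j·1^k = c·x^i·y^j.
Substituting Z = 1: F(X, Y, 1) = x**2 + 2*x - y**2 - y - 2.
Note: deg(f) ≤ deg(F) = 2; strict inequality happens when F is divisible by Z (lost terms).


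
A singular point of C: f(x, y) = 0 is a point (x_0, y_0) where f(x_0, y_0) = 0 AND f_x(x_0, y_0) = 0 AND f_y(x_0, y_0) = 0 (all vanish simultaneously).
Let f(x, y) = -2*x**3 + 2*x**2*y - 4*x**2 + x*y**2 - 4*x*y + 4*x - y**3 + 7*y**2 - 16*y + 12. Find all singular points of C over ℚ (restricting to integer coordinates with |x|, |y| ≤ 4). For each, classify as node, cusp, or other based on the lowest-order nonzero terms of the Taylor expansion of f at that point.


Singular points: {(0, 2)}; classification: cusp.

Compute partial derivatives:
  f_x = -6*x**2 + 4*x*y - 8*x + y**2 - 4*y + 4.
  f_y = 2*x**2 + 2*x*y - 4*x - 3*y**2 + 14*y - 16.
Scan x_0 ∈ {−4, ..., 4}. For each x_0, f_y(x_0, y) is a polynomial in y; find its integer roots y ∈ {−4, ..., 4}, then test f_x and f at those candidates.
  x = -4: f_y(-4, y) = -3*y**2 + 6*y + 32; no integer root y with |y| ≤ 4.
  x = -3: f_y(-3, y) = -3*y**2 + 8*y + 14; no integer root y with |y| ≤ 4.
  x = -2: f_y(-2, y) = -3*y**2 + 10*y; vanishes at y ∈ {0}. (-2, 0): f_x = -4 ≠ 0.
  x = -1: f_y(-1, y) = -3*y**2 + 12*y - 10; no integer root y with |y| ≤ 4.
  x = 0: f_y(0, y) = -3*y**2 + 14*y - 16; vanishes at y ∈ {2}. (0, 2): f_x = 0, f = 0 — SINGULAR.
  x = 1: f_y(1, y) = -3*y**2 + 16*y - 18; no integer root y with |y| ≤ 4.
  x = 2: f_y(2, y) = -3*y**2 + 18*y - 16; no integer root y with |y| ≤ 4.
  x = 3: f_y(3, y) = -3*y**2 + 20*y - 10; no integer root y with |y| ≤ 4.
  x = 4: f_y(4, y) = -3*y**2 + 22*y; vanishes at y ∈ {0}. (4, 0): f_x = -124 ≠ 0.
Only singular point on the grid: (0, 2).
Classify: substitute x = 0 + u, y = 2 + v and expand: f = -2*u**3 + 2*u**2*v + u*v**2 - v**3 + v**2.
No constant or linear terms (consistent with a singular point). Quadratic part: v**2. Cubic part: -2*u**3 + 2*u**2*v + u*v**2 - v**3.
The quadratic part v**2 is a perfect square, so there is a single (double) tangent line v = 0, i.e. y = 2. Restricting the cubic part to that line (v = 0) leaves -2*u**3 ≠ 0, so f is not divisible by v and the branch is v² ≈ 2*u**3 to lowest order — this is a cusp.
Classification: cusp.


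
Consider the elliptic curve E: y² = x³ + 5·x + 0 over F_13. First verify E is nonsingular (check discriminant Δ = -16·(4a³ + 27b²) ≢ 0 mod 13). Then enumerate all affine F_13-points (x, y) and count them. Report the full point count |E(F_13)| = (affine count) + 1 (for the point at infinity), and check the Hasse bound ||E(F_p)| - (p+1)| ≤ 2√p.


Affine points = {(0, 0), (3, 4), (3, 9), (6, 5), (6, 8), (7, 1), (7, 12), (10, 6), (10, 7)}; affine count = 9; |E(F_13)| = 10.

Discriminant check: Δ ∝ 4a³ + 27b² = 4·5³ + 27·0² = 4·125 + 27·0 ≡ 6 (mod 13). Nonzero ⇒ E is nonsingular.
For each x ∈ F_13, compute rhs = x³ + 5·x + 0 mod 13, then count y ∈ F_13 with y² ≡ rhs.
  x = 0: rhs = 0, matching y values: 0 (1 points).
  x = 1: rhs = 6, matching y values: none (0 points).
  x = 2: rhs = 5, matching y values: none (0 points).
  x = 3: rhs = 3, matching y values: 4, 9 (2 points).
  x = 4: rhs = 6, matching y values: none (0 points).
  x = 5: rhs = 7, matching y values: none (0 points).
  x = 6: rhs = 12, matching y values: 5, 8 (2 points).
  x = 7: rhs = 1, matching y values: 1, 12 (2 points).
  x = 8: rhs = 6, matching y values: none (0 points).
  x = 9: rhs = 7, matching y values: none (0 points).
  x = 10: rhs = 10, matching y values: 6, 7 (2 points).
  x = 11: rhs = 8, matching y values: none (0 points).
  x = 12: rhs = 7, matching y values: none (0 points).
Total affine count: 9.
Full point count |E(F_13)| = 9 + 1 = 10.
Hasse bound: |10 − (13+1)| = |-4| = 4 ≤ 2√13 ≈ 7.2111 ✓.


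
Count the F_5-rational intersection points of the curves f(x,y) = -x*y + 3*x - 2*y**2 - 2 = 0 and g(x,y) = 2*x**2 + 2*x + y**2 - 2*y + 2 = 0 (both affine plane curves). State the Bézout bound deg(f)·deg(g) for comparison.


Common zeros: {(0, 3), (4, 3)}; count = 2; Bézout bound = 4.

deg(f) = 2, deg(g) = 2, so Bézout bound = 4.
Scan x ∈ F_5. For each x, list the y ∈ F_5 with f(x, y) ≡ 0 and those with g(x, y) ≡ 0 (mod 5); the common zeros in that column are the intersection.
  x = 0: f ≡ 0 at y ∈ {2, 3}; g ≡ 0 at y ∈ {3, 4}; common: {3}.
  x = 1: f ≡ 0 at y ∈ {3, 4}; g ≡ 0 at y ∈ {1}; common: ∅.
  x = 2: f ≡ 0 at y ∈ {1, 3}; g ≡ 0 at y ∈ ∅; common: ∅.
  x = 3: f ≡ 0 at y ∈ {3}; g ≡ 0 at y ∈ {1}; common: ∅.
  x = 4: f ≡ 0 at y ∈ {0, 3}; g ≡ 0 at y ∈ {3, 4}; common: {3}.
Collecting: common zeros = {(0, 3), (4, 3)}, so the count is 2.
Comparison with the Bézout bound: 2 ≤ 4 = deg(f)·deg(g), as expected for curves with no common component (the affine F_5-count falls short of the bound because intersections may lie at infinity, over extension fields, or carry multiplicity).


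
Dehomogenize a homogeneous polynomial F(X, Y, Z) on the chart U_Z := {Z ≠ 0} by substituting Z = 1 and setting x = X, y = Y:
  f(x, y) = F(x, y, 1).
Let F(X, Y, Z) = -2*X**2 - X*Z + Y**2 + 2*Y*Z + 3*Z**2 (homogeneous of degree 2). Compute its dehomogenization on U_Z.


f(x, y) = -2*x**2 - x + y**2 + 2*y + 3

On U_Z we set Z = 1. Each monomial c·X^i·Y^j·Z^k in F becomes c·x^i·y^j·1^k = c·x^i·y^j.
Substituting Z = 1: F(X, Y, 1) = -2*x**2 - x + y**2 + 2*y + 3.
Note: deg(f) ≤ deg(F) = 2; strict inequality happens when F is divisible by Z (lost terms).


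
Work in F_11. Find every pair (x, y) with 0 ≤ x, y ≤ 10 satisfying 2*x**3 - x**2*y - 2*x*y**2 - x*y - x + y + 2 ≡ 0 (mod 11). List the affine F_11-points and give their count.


Affine F_11-points: {(0, 9), (1, 1), (1, 4), (4, 1), (4, 9), (6, 5), (6, 9), (10, 2), (10, 3)}; count = 9.

For each of the 121 pairs (x, y) ∈ F_11², evaluate f(x, y) mod 11. Record the zeros.
  x = 0: [0↦2, 1↦3, 2↦4, 3↦5, 4↦6, 5↦7, 6↦8, 7↦9, 8↦10, 9↦0, 10↦1]  zeros at y ∈ {9}
  x = 1: [0↦3, 1↦0, 2↦4, 3↦4, 4↦0, 5↦3, 6↦2, 7↦8, 8↦10, 9↦8, 10↦2]  zeros at y ∈ {1, 4}
  x = 2: [0↦5, 1↦7, 2↦1, 3↦9, 4↦9, 5↦1, 6↦7, 7↦5, 8↦6, 9↦10, 10↦6]  zeros at y ∈ ∅
  x = 3: [0↦9, 1↦3, 2↦7, 3↦10, 4↦1, 5↦2, 6↦2, 7↦1, 8↦10, 9↦7, 10↦3]  zeros at y ∈ ∅
  x = 4: [0↦5, 1↦0, 2↦1, 3↦8, 4↦10, 5↦7, 6↦10, 7↦8, 8↦1, 9↦0, 10↦5]  zeros at y ∈ {1, 9}
  x = 5: [0↦5, 1↦10, 2↦6, 3↦4, 4↦4, 5↦6, 6↦10, 7↦5, 8↦2, 9↦1, 10↦2]  zeros at y ∈ ∅
  x = 6: [0↦10, 1↦1, 2↦1, 3↦10, 4↦6, 5↦0, 6↦3, 7↦4, 8↦3, 9↦0, 10↦6]  zeros at y ∈ {5, 9}
  x = 7: [0↦10, 1↦7, 2↦9, 3↦5, 4↦6, 5↦1, 6↦1, 7↦6, 8↦5, 9↦9, 10↦7]  zeros at y ∈ ∅
  x = 8: [0↦6, 1↦7, 2↦9, 3↦1, 4↦5, 5↦10, 6↦5, 7↦1, 8↦9, 9↦7, 10↦6]  zeros at y ∈ ∅
  x = 9: [0↦10, 1↦2, 2↦2, 3↦10, 4↦4, 5↦6, 6↦5, 7↦1, 8↦5, 9↦6, 10↦4]  zeros at y ∈ ∅
  x = 10: [0↦1, 1↦4, 2↦0, 3↦0, 4↦4, 5↦1, 6↦2, 7↦7, 8↦5, 9↦7, 10↦2]  zeros at y ∈ {2, 3}
Collecting zeros: affine points = {(0, 9), (1, 1), (1, 4), (4, 1), (4, 9), (6, 5), (6, 9), (10, 2), (10, 3)}.
Total count |C(F_11)_aff| = 9.


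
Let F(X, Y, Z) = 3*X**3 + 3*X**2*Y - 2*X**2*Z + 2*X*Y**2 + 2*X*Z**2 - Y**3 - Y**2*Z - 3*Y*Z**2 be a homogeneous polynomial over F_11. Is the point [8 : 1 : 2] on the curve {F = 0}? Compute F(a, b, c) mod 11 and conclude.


F(8,1,2) ≡ 8 (mod 11); P is NOT on the curve.

Evaluate F(8, 1, 2) term-by-term (mod 11).
  3*X**3 ↦ 3·512·1·1 = 1536
  3*X**2*Y ↦ 3·64·1·1 = 192
  -2*X**2*Z ↦ -2·64·1·2 = -256
  2*X*Y**2 ↦ 2·8·1·1 = 16
  2*X*Z**2 ↦ 2·8·1·4 = 64
  -Y**3 ↦ -1·1·1·1 = -1
  -Y**2*Z ↦ -1·1·1·2 = -2
  -3*Y*Z**2 ↦ -3·1·1·4 = -12
Sum: F(8, 1, 2) = (1536) + (192) + (-256) + (16) + (64) + (-1) + (-2) + (-12) = 1537.
Reducing mod 11: 1537 ≡ 8 (mod 11).
Since F(a, b, c) ≡ 8 ≠ 0 (mod 11), P does NOT lie on the curve.


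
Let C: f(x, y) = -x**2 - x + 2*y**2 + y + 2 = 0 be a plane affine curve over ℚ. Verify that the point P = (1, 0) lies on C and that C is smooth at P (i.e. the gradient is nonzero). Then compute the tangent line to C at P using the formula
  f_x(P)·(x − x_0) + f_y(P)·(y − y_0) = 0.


Tangent line at P: -3*x + y + 3 = 0.

Step 1: f(1, 0) = 0, so P lies on C.
Step 2: partial derivatives
  f_x(x, y) = -2*x - 1, f_y(x, y) = 4*y + 1.
  f_x(P) = -3, f_y(P) = 1 (gradient nonzero, so P is smooth).
Step 3: tangent line at P: -3·(x − 1) + 1·(y − 0) = 0.
Expanding: -3*x + y + 3 = 0.


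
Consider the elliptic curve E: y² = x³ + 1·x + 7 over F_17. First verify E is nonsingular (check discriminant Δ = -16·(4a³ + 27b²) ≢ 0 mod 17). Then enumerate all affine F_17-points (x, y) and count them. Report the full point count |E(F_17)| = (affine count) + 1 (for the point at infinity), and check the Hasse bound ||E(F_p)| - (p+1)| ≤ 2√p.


Affine points = {(1, 3), (1, 14), (2, 0), (5, 1), (5, 16), (6, 5), (6, 12), (7, 0), (8, 0), (12, 8), (12, 9)}; affine count = 11; |E(F_17)| = 12.

Discriminant check: Δ ∝ 4a³ + 27b² = 4·1³ + 27·7² = 4·1 + 27·49 ≡ 1 (mod 17). Nonzero ⇒ E is nonsingular.
For each x ∈ F_17, compute rhs = x³ + 1·x + 7 mod 17, then count y ∈ F_17 with y² ≡ rhs.
  x = 0: rhs = 7, matching y values: none (0 points).
  x = 1: rhs = 9, matching y values: 3, 14 (2 points).
  x = 2: rhs = 0, matching y values: 0 (1 points).
  x = 3: rhs = 3, matching y values: none (0 points).
  x = 4: rhs = 7, matching y values: none (0 points).
  x = 5: rhs = 1, matching y values: 1, 16 (2 points).
  x = 6: rhs = 8, matching y values: 5, 12 (2 points).
  x = 7: rhs = 0, matching y values: 0 (1 points).
  x = 8: rhs = 0, matching y values: 0 (1 points).
  x = 9: rhs = 14, matching y values: none (0 points).
  x = 10: rhs = 14, matching y values: none (0 points).
  x = 11: rhs = 6, matching y values: none (0 points).
  x = 12: rhs = 13, matching y values: 8, 9 (2 points).
  x = 13: rhs = 7, matching y values: none (0 points).
  x = 14: rhs = 11, matching y values: none (0 points).
  x = 15: rhs = 14, matching y values: none (0 points).
  x = 16: rhs = 5, matching y values: none (0 points).
Total affine count: 11.
Full point count |E(F_17)| = 11 + 1 = 12.
Hasse bound: |12 − (17+1)| = |-6| = 6 ≤ 2√17 ≈ 8.2462 ✓.


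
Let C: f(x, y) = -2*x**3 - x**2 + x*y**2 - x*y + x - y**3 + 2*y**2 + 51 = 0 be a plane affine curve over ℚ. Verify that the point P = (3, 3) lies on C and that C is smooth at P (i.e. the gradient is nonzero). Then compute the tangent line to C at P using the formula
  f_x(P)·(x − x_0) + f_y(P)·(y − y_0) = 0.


Tangent line at P: 159 - 53*x = 0.

Step 1: f(3, 3) = 0, so P lies on C.
Step 2: partial derivatives
  f_x(x, y) = -6*x**2 - 2*x + y**2 - y + 1, f_y(x, y) = 2*x*y - x - 3*y**2 + 4*y.
  f_x(P) = -53, f_y(P) = 0 (gradient nonzero, so P is smooth).
Step 3: tangent line at P: -53·(x − 3) + 0·(y − 3) = 0.
Expanding: 159 - 53*x = 0.


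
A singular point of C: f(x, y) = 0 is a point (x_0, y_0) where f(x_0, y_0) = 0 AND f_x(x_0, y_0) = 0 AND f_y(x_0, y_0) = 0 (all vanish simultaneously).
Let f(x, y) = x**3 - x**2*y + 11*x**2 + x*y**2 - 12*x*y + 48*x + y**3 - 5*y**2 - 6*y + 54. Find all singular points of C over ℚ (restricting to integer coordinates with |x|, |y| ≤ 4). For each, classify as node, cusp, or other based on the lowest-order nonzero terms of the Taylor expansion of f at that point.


Singular points: {(-3, 3)}; classification: node.

Compute partial derivatives:
  f_x = 3*x**2 - 2*x*y + 22*x + y**2 - 12*y + 48.
  f_y = -x**2 + 2*x*y - 12*x + 3*y**2 - 10*y - 6.
Scan x_0 ∈ {−4, ..., 4}. For each x_0, f_y(x_0, y) is a polynomial in y; find its integer roots y ∈ {−4, ..., 4}, then test f_x and f at those candidates.
  x = -4: f_y(-4, y) = 3*y**2 - 18*y + 26; no integer root y with |y| ≤ 4.
  x = -3: f_y(-3, y) = 3*y**2 - 16*y + 21; vanishes at y ∈ {3}. (-3, 3): f_x = 0, f = 0 — SINGULAR.
  x = -2: f_y(-2, y) = 3*y**2 - 14*y + 14; no integer root y with |y| ≤ 4.
  x = -1: f_y(-1, y) = 3*y**2 - 12*y + 5; no integer root y with |y| ≤ 4.
  x = 0: f_y(0, y) = 3*y**2 - 10*y - 6; no integer root y with |y| ≤ 4.
  x = 1: f_y(1, y) = 3*y**2 - 8*y - 19; no integer root y with |y| ≤ 4.
  x = 2: f_y(2, y) = 3*y**2 - 6*y - 34; no integer root y with |y| ≤ 4.
  x = 3: f_y(3, y) = 3*y**2 - 4*y - 51; no integer root y with |y| ≤ 4.
  x = 4: f_y(4, y) = 3*y**2 - 2*y - 70; no integer root y with |y| ≤ 4.
Only singular point on the grid: (-3, 3).
Classify: substitute x = -3 + u, y = 3 + v and expand: f = u**3 - u**2*v - u**2 + u*v**2 + v**3 + v**2.
No constant or linear terms (consistent with a singular point). Quadratic part: -u**2 + v**2. Cubic part: u**3 - u**2*v + u*v**2 + v**3.
The quadratic part v**2 - u**2 = (v − u)(v + u) splits into two distinct linear factors, so there are two distinct tangent lines y − 3 = ±(x − -3) — this is a node (ordinary double point).
Classification: node.


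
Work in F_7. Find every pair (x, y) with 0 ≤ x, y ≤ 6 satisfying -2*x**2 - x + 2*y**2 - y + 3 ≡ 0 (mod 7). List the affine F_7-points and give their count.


Affine F_7-points: {(1, 0), (1, 4), (2, 0), (2, 4), (5, 5), (5, 6)}; count = 6.

For each of the 49 pairs (x, y) ∈ F_7², evaluate f(x, y) mod 7. Record the zeros.
  x = 0: [0↦3, 1↦4, 2↦2, 3↦4, 4↦3, 5↦6, 6↦6]  zeros at y ∈ ∅
  x = 1: [0↦0, 1↦1, 2↦6, 3↦1, 4↦0, 5↦3, 6↦3]  zeros at y ∈ {0, 4}
  x = 2: [0↦0, 1↦1, 2↦6, 3↦1, 4↦0, 5↦3, 6↦3]  zeros at y ∈ {0, 4}
  x = 3: [0↦3, 1↦4, 2↦2, 3↦4, 4↦3, 5↦6, 6↦6]  zeros at y ∈ ∅
  x = 4: [0↦2, 1↦3, 2↦1, 3↦3, 4↦2, 5↦5, 6↦5]  zeros at y ∈ ∅
  x = 5: [0↦4, 1↦5, 2↦3, 3↦5, 4↦4, 5↦0, 6↦0]  zeros at y ∈ {5, 6}
  x = 6: [0↦2, 1↦3, 2↦1, 3↦3, 4↦2, 5↦5, 6↦5]  zeros at y ∈ ∅
Collecting zeros: affine points = {(1, 0), (1, 4), (2, 0), (2, 4), (5, 5), (5, 6)}.
Total count |C(F_7)_aff| = 6.


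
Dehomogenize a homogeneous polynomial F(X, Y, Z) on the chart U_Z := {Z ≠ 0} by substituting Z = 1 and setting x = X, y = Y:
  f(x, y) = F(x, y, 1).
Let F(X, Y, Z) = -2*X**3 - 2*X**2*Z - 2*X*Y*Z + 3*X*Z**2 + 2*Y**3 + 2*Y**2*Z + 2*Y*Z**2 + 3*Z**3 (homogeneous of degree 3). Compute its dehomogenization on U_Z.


f(x, y) = -2*x**3 - 2*x**2 - 2*x*y + 3*x + 2*y**3 + 2*y**2 + 2*y + 3

On U_Z we set Z = 1. Each monomial c·X^i·Y^j·Z^k in F becomes c·x^i·y^j·1^k = c·x^i·y^j.
Substituting Z = 1: F(X, Y, 1) = -2*x**3 - 2*x**2 - 2*x*y + 3*x + 2*y**3 + 2*y**2 + 2*y + 3.
Note: deg(f) ≤ deg(F) = 3; strict inequality happens when F is divisible by Z (lost terms).


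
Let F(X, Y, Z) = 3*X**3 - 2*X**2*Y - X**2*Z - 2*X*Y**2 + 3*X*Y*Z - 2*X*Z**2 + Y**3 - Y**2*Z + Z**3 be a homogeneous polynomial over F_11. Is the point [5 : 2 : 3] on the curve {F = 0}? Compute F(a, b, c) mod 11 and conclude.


F(5,2,3) ≡ 7 (mod 11); P is NOT on the curve.

Evaluate F(5, 2, 3) term-by-term (mod 11).
  3*X**3 ↦ 3·125·1·1 = 375
  -2*X**2*Y ↦ -2·25·2·1 = -100
  -X**2*Z ↦ -1·25·1·3 = -75
  -2*X*Y**2 ↦ -2·5·4·1 = -40
  3*X*Y*Z ↦ 3·5·2·3 = 90
  -2*X*Z**2 ↦ -2·5·1·9 = -90
  Y**3 ↦ 1·1·8·1 = 8
  -Y**2*Z ↦ -1·1·4·3 = -12
  Z**3 ↦ 1·1·1·27 = 27
Sum: F(5, 2, 3) = (375) + (-100) + (-75) + (-40) + (90) + (-90) + (8) + (-12) + (27) = 183.
Reducing mod 11: 183 ≡ 7 (mod 11).
Since F(a, b, c) ≡ 7 ≠ 0 (mod 11), P does NOT lie on the curve.


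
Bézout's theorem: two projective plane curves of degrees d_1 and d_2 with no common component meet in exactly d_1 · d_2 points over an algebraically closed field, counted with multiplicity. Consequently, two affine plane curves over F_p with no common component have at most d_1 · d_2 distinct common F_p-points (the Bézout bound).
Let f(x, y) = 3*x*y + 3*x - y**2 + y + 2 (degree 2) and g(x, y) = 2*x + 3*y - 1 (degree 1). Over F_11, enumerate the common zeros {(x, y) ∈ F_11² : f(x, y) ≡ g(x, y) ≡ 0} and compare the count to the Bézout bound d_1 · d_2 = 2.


Common zeros: {(2, 10)}; count = 1; Bézout bound = 2.

deg(f) = 2, deg(g) = 1, so Bézout bound = 2.
Scan x ∈ F_11. For each x, list the y ∈ F_11 with f(x, y) ≡ 0 and those with g(x, y) ≡ 0 (mod 11); the common zeros in that column are the intersection.
  x = 0: f ≡ 0 at y ∈ {2, 10}; g ≡ 0 at y ∈ {4}; common: ∅.
  x = 1: f ≡ 0 at y ∈ {5, 10}; g ≡ 0 at y ∈ {7}; common: ∅.
  x = 2: f ≡ 0 at y ∈ {8, 10}; g ≡ 0 at y ∈ {10}; common: {10}.
  x = 3: f ≡ 0 at y ∈ {0, 10}; g ≡ 0 at y ∈ {2}; common: ∅.
  x = 4: f ≡ 0 at y ∈ {3, 10}; g ≡ 0 at y ∈ {5}; common: ∅.
  x = 5: f ≡ 0 at y ∈ {6, 10}; g ≡ 0 at y ∈ {8}; common: ∅.
  x = 6: f ≡ 0 at y ∈ {9, 10}; g ≡ 0 at y ∈ {0}; common: ∅.
  x = 7: f ≡ 0 at y ∈ {1, 10}; g ≡ 0 at y ∈ {3}; common: ∅.
  x = 8: f ≡ 0 at y ∈ {4, 10}; g ≡ 0 at y ∈ {6}; common: ∅.
  x = 9: f ≡ 0 at y ∈ {7, 10}; g ≡ 0 at y ∈ {9}; common: ∅.
  x = 10: f ≡ 0 at y ∈ {10}; g ≡ 0 at y ∈ {1}; common: ∅.
Collecting: common zeros = {(2, 10)}, so the count is 1.
Comparison with the Bézout bound: 1 ≤ 2 = deg(f)·deg(g), as expected for curves with no common component (the affine F_11-count falls short of the bound because intersections may lie at infinity, over extension fields, or carry multiplicity).


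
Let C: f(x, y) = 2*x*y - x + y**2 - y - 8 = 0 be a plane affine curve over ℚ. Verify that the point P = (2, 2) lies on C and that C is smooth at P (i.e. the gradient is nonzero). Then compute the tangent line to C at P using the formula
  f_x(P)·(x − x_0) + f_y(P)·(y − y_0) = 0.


Tangent line at P: 3*x + 7*y - 20 = 0.

Step 1: f(2, 2) = 0, so P lies on C.
Step 2: partial derivatives
  f_x(x, y) = 2*y - 1, f_y(x, y) = 2*x + 2*y - 1.
  f_x(P) = 3, f_y(P) = 7 (gradient nonzero, so P is smooth).
Step 3: tangent line at P: 3·(x − 2) + 7·(y − 2) = 0.
Expanding: 3*x + 7*y - 20 = 0.


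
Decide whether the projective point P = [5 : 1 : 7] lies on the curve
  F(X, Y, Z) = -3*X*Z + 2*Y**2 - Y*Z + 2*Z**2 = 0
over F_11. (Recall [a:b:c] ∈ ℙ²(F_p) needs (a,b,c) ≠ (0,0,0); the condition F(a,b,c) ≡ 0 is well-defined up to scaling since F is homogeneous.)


F(5,1,7) ≡ 10 (mod 11); P is NOT on the curve.

Evaluate F(5, 1, 7) term-by-term (mod 11).
  -3*X*Z ↦ -3·5·1·7 = -105
  2*Y**2 ↦ 2·1·1·1 = 2
  -Y*Z ↦ -1·1·1·7 = -7
  2*Z**2 ↦ 2·1·1·49 = 98
Sum: F(5, 1, 7) = (-105) + (2) + (-7) + (98) = -12.
Reducing mod 11: -12 ≡ 10 (mod 11).
Since F(a, b, c) ≡ 10 ≠ 0 (mod 11), P does NOT lie on the curve.


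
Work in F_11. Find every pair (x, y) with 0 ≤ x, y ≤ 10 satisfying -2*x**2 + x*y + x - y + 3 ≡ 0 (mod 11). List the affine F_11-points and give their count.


Affine F_11-points: {(0, 3), (2, 3), (3, 6), (4, 1), (5, 5), (6, 6), (7, 0), (8, 1), (9, 5), (10, 0)}; count = 10.

For each of the 121 pairs (x, y) ∈ F_11², evaluate f(x, y) mod 11. Record the zeros.
  x = 0: [0↦3, 1↦2, 2↦1, 3↦0, 4↦10, 5↦9, 6↦8, 7↦7, 8↦6, 9↦5, 10↦4]  zeros at y ∈ {3}
  x = 1: [0↦2, 1↦2, 2↦2, 3↦2, 4↦2, 5↦2, 6↦2, 7↦2, 8↦2, 9↦2, 10↦2]  zeros at y ∈ ∅
  x = 2: [0↦8, 1↦9, 2↦10, 3↦0, 4↦1, 5↦2, 6↦3, 7↦4, 8↦5, 9↦6, 10↦7]  zeros at y ∈ {3}
  x = 3: [0↦10, 1↦1, 2↦3, 3↦5, 4↦7, 5↦9, 6↦0, 7↦2, 8↦4, 9↦6, 10↦8]  zeros at y ∈ {6}
  x = 4: [0↦8, 1↦0, 2↦3, 3↦6, 4↦9, 5↦1, 6↦4, 7↦7, 8↦10, 9↦2, 10↦5]  zeros at y ∈ {1}
  x = 5: [0↦2, 1↦6, 2↦10, 3↦3, 4↦7, 5↦0, 6↦4, 7↦8, 8↦1, 9↦5, 10↦9]  zeros at y ∈ {5}
  x = 6: [0↦3, 1↦8, 2↦2, 3↦7, 4↦1, 5↦6, 6↦0, 7↦5, 8↦10, 9↦4, 10↦9]  zeros at y ∈ {6}
  x = 7: [0↦0, 1↦6, 2↦1, 3↦7, 4↦2, 5↦8, 6↦3, 7↦9, 8↦4, 9↦10, 10↦5]  zeros at y ∈ {0}
  x = 8: [0↦4, 1↦0, 2↦7, 3↦3, 4↦10, 5↦6, 6↦2, 7↦9, 8↦5, 9↦1, 10↦8]  zeros at y ∈ {1}
  x = 9: [0↦4, 1↦1, 2↦9, 3↦6, 4↦3, 5↦0, 6↦8, 7↦5, 8↦2, 9↦10, 10↦7]  zeros at y ∈ {5}
  x = 10: [0↦0, 1↦9, 2↦7, 3↦5, 4↦3, 5↦1, 6↦10, 7↦8, 8↦6, 9↦4, 10↦2]  zeros at y ∈ {0}
Collecting zeros: affine points = {(0, 3), (2, 3), (3, 6), (4, 1), (5, 5), (6, 6), (7, 0), (8, 1), (9, 5), (10, 0)}.
Total count |C(F_11)_aff| = 10.
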